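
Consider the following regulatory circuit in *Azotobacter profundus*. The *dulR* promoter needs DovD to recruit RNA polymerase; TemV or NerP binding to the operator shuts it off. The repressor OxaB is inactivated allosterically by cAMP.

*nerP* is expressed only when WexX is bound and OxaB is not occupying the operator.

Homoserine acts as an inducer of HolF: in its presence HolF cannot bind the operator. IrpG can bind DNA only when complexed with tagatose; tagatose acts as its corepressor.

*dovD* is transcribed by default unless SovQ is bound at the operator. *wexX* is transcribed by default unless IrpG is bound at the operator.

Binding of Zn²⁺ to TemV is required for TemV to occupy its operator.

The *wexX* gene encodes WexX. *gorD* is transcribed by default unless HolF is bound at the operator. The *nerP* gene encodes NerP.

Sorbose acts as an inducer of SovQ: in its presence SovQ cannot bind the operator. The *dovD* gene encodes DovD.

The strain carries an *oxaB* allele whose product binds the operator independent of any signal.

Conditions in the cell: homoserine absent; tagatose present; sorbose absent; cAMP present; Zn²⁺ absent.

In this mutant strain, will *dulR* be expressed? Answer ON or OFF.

OFF

Zn²⁺ is absent, so TemV is inactive.
Tagatose is present, so IrpG is active.
With repressor IrpG bound, *wexX* is not transcribed.
So WexX is not produced.
OxaB is constitutively active in this strain.
With repressor OxaB bound, *nerP* is not transcribed.
So NerP is not produced.
Sorbose is absent, so SovQ is active.
With repressor SovQ bound, *dovD* is not transcribed.
So DovD is not produced.
Required activator DovD is absent, so *dulR* is not transcribed.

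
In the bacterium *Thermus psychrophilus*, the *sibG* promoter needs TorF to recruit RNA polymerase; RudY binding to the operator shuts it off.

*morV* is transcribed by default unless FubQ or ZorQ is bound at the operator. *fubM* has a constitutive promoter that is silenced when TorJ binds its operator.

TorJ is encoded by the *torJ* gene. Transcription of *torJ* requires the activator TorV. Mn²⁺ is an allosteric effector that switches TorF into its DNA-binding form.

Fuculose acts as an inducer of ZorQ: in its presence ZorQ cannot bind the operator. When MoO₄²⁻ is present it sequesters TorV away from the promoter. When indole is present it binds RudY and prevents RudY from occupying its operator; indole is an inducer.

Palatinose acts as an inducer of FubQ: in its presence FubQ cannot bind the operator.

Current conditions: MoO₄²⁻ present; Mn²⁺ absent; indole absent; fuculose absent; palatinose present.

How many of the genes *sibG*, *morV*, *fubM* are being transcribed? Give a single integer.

1

Indole is absent, so RudY is active.
Mn²⁺ is absent, so TorF is inactive.
With repressor RudY bound, *sibG* is not transcribed.
→ *sibG* is OFF.
Palatinose is present, so FubQ is inactive.
Fuculose is absent, so ZorQ is active.
With repressor ZorQ bound, *morV* is not transcribed.
→ *morV* is OFF.
MoO₄²⁻ is present, so TorV is inactive.
Required activator TorV is absent, so *torJ* is not transcribed.
So TorJ is not produced.
With no repressor bound, *fubM* is transcribed.
→ *fubM* is ON.
1 of the 3 genes is transcribed.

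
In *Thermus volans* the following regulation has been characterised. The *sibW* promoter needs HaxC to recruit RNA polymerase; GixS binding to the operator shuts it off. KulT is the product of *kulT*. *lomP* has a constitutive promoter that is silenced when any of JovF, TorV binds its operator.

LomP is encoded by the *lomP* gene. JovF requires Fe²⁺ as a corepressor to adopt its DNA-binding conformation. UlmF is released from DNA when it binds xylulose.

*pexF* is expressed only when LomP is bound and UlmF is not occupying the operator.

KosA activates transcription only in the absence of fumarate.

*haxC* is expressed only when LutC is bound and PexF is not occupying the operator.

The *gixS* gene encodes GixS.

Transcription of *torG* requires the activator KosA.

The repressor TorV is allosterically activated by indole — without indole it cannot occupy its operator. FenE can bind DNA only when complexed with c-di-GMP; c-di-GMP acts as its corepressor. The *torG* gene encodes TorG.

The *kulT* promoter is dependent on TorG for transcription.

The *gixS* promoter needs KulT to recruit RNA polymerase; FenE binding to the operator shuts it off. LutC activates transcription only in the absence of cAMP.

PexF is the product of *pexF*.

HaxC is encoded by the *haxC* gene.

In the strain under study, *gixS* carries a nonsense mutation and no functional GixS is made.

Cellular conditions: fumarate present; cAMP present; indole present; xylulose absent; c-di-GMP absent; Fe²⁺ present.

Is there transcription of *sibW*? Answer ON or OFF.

OFF

GixS is non-functional in this strain, so it has no effect.
cAMP is present, so LutC is inactive.
Fe²⁺ is present, so JovF is active.
Indole is present, so TorV is active.
With repressor JovF bound, *lomP* is not transcribed.
So LomP is not produced.
Xylulose is absent, so UlmF is active.
With repressor UlmF bound, *pexF* is not transcribed.
So PexF is not produced.
Required activator LutC is absent, so *haxC* is not transcribed.
So HaxC is not produced.
Required activator HaxC is absent, so *sibW* is not transcribed.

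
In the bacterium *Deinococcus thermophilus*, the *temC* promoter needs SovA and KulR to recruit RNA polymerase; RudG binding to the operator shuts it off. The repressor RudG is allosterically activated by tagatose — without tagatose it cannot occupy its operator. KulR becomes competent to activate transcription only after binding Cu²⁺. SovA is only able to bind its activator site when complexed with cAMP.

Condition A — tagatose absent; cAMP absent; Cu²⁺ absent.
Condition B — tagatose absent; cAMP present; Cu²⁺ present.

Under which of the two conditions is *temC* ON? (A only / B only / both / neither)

Condition A:
Tagatose is absent, so RudG is inactive.
cAMP is absent, so SovA is inactive.
Cu²⁺ is absent, so KulR is inactive.
Required activator SovA is absent, so *temC* is not transcribed.
→ *temC* is OFF in A.
Condition B:
Tagatose is absent, so RudG is inactive.
cAMP is present, so SovA is active.
Cu²⁺ is present, so KulR is active.
No repressor is bound and SovA and KulR are active, so *temC* is transcribed.
→ *temC* is ON in B.

B only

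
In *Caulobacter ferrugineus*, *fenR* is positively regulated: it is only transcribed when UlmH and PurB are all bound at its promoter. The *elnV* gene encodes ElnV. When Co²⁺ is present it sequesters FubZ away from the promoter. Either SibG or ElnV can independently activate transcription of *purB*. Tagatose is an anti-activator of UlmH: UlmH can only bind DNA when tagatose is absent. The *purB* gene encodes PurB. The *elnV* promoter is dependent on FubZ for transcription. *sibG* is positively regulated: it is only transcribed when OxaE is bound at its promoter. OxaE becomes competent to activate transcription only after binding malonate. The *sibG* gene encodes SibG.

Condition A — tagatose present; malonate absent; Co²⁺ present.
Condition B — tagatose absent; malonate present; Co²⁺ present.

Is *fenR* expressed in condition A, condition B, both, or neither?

B only

Condition A:
Tagatose is present, so UlmH is inactive.
Malonate is absent, so OxaE is inactive.
Required activator OxaE is absent, so *sibG* is not transcribed.
So SibG is not produced.
Co²⁺ is present, so FubZ is inactive.
Required activator FubZ is absent, so *elnV* is not transcribed.
So ElnV is not produced.
No activator is available at the *purB* promoter, so *purB* is not transcribed.
So PurB is not produced.
Required activator UlmH is absent, so *fenR* is not transcribed.
→ *fenR* is OFF in A.
Condition B:
Tagatose is absent, so UlmH is active.
Malonate is present, so OxaE is active.
No repressor is bound and OxaE is active, so *sibG* is transcribed.
So SibG is produced and active.
Co²⁺ is present, so FubZ is inactive.
Required activator FubZ is absent, so *elnV* is not transcribed.
So ElnV is not produced.
Activator SibG is present, so *purB* is transcribed.
So PurB is produced and active.
No repressor is bound and UlmH and PurB are active, so *fenR* is transcribed.
→ *fenR* is ON in B.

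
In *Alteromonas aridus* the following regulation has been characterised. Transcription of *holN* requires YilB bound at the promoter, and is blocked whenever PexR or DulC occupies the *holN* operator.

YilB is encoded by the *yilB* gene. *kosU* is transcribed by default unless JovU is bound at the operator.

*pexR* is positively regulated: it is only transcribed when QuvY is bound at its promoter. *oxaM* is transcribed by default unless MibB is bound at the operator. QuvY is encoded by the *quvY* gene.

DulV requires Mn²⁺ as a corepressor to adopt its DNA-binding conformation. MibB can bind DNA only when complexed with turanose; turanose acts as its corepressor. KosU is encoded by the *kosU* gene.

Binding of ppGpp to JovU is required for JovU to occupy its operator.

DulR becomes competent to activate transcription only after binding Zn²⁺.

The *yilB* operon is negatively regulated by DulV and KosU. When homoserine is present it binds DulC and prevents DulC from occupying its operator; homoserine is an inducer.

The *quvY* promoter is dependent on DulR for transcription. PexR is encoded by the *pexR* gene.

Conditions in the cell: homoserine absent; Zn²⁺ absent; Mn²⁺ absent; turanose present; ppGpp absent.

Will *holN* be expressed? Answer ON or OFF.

Zn²⁺ is absent, so DulR is inactive.
Required activator DulR is absent, so *quvY* is not transcribed.
So QuvY is not produced.
Required activator QuvY is absent, so *pexR* is not transcribed.
So PexR is not produced.
Homoserine is absent, so DulC is active.
Mn²⁺ is absent, so DulV is inactive.
ppGpp is absent, so JovU is inactive.
With no repressor bound, *kosU* is transcribed.
So KosU is produced and active.
With repressor KosU bound, *yilB* is not transcribed.
So YilB is not produced.
With repressor DulC bound, *holN* is not transcribed.

OFF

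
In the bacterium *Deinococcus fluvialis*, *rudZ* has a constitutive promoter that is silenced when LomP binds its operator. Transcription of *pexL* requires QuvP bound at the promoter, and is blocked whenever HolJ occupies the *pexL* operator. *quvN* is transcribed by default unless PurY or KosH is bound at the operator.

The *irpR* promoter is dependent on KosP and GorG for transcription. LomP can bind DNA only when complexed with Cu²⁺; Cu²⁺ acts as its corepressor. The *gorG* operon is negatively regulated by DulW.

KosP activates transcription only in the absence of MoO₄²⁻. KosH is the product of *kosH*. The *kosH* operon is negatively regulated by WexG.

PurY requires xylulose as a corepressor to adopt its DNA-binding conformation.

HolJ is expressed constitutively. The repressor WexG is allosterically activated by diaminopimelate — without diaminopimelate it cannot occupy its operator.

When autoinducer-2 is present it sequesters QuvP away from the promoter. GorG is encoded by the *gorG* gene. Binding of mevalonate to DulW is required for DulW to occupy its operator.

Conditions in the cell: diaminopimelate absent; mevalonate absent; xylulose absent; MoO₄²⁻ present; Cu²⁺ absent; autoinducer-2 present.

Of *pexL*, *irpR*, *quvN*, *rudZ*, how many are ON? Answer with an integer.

Autoinducer-2 is present, so QuvP is inactive.
HolJ is produced constitutively and is active.
With repressor HolJ bound, *pexL* is not transcribed.
→ *pexL* is OFF.
MoO₄²⁻ is present, so KosP is inactive.
Mevalonate is absent, so DulW is inactive.
With no repressor bound, *gorG* is transcribed.
So GorG is produced and active.
Required activator KosP is absent, so *irpR* is not transcribed.
→ *irpR* is OFF.
Xylulose is absent, so PurY is inactive.
Diaminopimelate is absent, so WexG is inactive.
With no repressor bound, *kosH* is transcribed.
So KosH is produced and active.
With repressor KosH bound, *quvN* is not transcribed.
→ *quvN* is OFF.
Cu²⁺ is absent, so LomP is inactive.
With no repressor bound, *rudZ* is transcribed.
→ *rudZ* is ON.
1 of the 4 genes is transcribed.

1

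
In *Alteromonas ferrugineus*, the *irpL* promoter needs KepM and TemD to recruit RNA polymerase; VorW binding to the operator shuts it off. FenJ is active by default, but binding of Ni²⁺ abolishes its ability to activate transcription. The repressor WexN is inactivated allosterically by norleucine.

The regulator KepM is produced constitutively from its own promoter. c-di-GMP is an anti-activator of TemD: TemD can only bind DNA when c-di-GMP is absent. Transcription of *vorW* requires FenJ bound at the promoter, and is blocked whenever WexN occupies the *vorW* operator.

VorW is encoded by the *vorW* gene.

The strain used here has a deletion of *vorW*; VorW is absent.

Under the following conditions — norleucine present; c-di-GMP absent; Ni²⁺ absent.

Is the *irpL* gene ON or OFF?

KepM is produced constitutively and is active.
c-di-GMP is absent, so TemD is active.
VorW is non-functional in this strain, so it has no effect.
No repressor is bound and KepM and TemD are active, so *irpL* is transcribed.

ON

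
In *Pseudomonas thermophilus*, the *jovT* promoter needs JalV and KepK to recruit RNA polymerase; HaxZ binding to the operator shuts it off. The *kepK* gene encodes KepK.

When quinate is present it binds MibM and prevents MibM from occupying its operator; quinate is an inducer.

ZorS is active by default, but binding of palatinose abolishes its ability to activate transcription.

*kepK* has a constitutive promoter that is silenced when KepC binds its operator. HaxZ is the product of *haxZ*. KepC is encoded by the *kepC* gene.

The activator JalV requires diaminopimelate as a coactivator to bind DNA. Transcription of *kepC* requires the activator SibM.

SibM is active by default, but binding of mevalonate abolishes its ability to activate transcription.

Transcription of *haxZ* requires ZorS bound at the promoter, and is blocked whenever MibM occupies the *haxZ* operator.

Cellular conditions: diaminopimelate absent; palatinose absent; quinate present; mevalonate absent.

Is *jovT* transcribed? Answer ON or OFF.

OFF

Diaminopimelate is absent, so JalV is inactive.
Palatinose is absent, so ZorS is active.
Quinate is present, so MibM is inactive.
No repressor is bound and ZorS is active, so *haxZ* is transcribed.
So HaxZ is produced and active.
Mevalonate is absent, so SibM is active.
No repressor is bound and SibM is active, so *kepC* is transcribed.
So KepC is produced and active.
With repressor KepC bound, *kepK* is not transcribed.
So KepK is not produced.
With repressor HaxZ bound, *jovT* is not transcribed.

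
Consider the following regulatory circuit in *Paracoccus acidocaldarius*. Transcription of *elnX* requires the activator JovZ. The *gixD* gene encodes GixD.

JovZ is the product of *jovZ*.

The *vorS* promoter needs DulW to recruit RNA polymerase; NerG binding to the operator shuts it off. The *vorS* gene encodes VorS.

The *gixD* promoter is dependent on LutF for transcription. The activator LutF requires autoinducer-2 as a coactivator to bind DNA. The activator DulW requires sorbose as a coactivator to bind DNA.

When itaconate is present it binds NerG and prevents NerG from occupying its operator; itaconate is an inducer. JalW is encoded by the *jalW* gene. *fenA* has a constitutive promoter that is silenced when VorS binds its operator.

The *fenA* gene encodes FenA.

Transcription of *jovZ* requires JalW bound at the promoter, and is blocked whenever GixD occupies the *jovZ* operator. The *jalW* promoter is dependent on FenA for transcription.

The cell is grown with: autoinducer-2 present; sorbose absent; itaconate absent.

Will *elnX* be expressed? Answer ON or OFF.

OFF

Sorbose is absent, so DulW is inactive.
Itaconate is absent, so NerG is active.
With repressor NerG bound, *vorS* is not transcribed.
So VorS is not produced.
With no repressor bound, *fenA* is transcribed.
So FenA is produced and active.
No repressor is bound and FenA is active, so *jalW* is transcribed.
So JalW is produced and active.
Autoinducer-2 is present, so LutF is active.
No repressor is bound and LutF is active, so *gixD* is transcribed.
So GixD is produced and active.
With repressor GixD bound, *jovZ* is not transcribed.
So JovZ is not produced.
Required activator JovZ is absent, so *elnX* is not transcribed.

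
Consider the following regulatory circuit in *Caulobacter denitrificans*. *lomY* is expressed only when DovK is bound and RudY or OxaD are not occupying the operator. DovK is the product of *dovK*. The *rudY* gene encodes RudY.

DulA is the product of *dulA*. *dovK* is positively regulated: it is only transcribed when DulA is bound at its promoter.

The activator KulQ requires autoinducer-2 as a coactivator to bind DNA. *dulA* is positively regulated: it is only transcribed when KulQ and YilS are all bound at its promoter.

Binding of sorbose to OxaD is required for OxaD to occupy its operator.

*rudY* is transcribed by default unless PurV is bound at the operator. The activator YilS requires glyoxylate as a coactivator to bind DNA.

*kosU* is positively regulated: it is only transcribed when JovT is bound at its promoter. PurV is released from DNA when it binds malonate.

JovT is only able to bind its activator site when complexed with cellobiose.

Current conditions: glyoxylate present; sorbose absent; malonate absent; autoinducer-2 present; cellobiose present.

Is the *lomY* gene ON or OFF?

Malonate is absent, so PurV is active.
With repressor PurV bound, *rudY* is not transcribed.
So RudY is not produced.
Autoinducer-2 is present, so KulQ is active.
Glyoxylate is present, so YilS is active.
No repressor is bound and KulQ and YilS are active, so *dulA* is transcribed.
So DulA is produced and active.
No repressor is bound and DulA is active, so *dovK* is transcribed.
So DovK is produced and active.
Sorbose is absent, so OxaD is inactive.
No repressor is bound and DovK is active, so *lomY* is transcribed.

ON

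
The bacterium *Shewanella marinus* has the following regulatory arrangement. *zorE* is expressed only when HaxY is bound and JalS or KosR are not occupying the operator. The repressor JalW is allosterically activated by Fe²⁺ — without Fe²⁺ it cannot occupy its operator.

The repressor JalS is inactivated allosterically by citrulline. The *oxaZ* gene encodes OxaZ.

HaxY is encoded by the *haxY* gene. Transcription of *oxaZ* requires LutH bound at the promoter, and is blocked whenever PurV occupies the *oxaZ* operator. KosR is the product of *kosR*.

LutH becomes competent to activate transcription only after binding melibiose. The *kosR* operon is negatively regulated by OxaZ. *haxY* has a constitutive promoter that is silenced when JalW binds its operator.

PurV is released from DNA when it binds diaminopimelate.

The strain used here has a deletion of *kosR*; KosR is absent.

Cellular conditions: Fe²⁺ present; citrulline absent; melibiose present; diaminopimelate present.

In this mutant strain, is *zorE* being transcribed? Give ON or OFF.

OFF

Fe²⁺ is present, so JalW is active.
With repressor JalW bound, *haxY* is not transcribed.
So HaxY is not produced.
Citrulline is absent, so JalS is active.
KosR is non-functional in this strain, so it has no effect.
With repressor JalS bound, *zorE* is not transcribed.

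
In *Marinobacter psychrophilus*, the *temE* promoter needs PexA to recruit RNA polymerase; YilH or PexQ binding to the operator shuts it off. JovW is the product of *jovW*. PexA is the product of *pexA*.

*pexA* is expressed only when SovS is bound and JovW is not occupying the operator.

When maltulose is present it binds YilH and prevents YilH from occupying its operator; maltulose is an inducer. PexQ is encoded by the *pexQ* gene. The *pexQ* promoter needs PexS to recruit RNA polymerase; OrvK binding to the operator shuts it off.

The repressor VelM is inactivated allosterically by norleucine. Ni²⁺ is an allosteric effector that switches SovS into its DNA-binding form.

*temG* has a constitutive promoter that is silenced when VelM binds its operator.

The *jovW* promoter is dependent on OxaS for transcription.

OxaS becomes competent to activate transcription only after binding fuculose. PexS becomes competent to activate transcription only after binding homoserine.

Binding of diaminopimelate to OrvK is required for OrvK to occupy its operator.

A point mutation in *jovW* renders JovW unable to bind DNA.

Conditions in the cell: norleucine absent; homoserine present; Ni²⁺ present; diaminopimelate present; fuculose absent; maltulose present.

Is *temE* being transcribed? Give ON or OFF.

ON

Ni²⁺ is present, so SovS is active.
JovW is non-functional in this strain, so it has no effect.
No repressor is bound and SovS is active, so *pexA* is transcribed.
So PexA is produced and active.
Maltulose is present, so YilH is inactive.
Diaminopimelate is present, so OrvK is active.
Homoserine is present, so PexS is active.
With repressor OrvK bound, *pexQ* is not transcribed.
So PexQ is not produced.
No repressor is bound and PexA is active, so *temE* is transcribed.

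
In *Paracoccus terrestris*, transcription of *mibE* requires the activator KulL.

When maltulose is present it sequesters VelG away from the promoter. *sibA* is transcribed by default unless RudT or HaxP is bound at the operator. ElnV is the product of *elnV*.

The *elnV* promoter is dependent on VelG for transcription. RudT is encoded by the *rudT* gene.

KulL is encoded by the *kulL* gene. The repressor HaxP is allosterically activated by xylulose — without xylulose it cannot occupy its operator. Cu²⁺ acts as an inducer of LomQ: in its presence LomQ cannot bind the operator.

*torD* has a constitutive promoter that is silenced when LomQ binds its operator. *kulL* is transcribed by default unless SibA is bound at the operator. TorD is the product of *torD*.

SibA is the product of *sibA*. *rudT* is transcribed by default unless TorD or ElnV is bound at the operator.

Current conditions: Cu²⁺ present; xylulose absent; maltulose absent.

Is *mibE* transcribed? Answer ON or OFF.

Cu²⁺ is present, so LomQ is inactive.
With no repressor bound, *torD* is transcribed.
So TorD is produced and active.
Maltulose is absent, so VelG is active.
No repressor is bound and VelG is active, so *elnV* is transcribed.
So ElnV is produced and active.
With repressor TorD bound, *rudT* is not transcribed.
So RudT is not produced.
Xylulose is absent, so HaxP is inactive.
With no repressor bound, *sibA* is transcribed.
So SibA is produced and active.
With repressor SibA bound, *kulL* is not transcribed.
So KulL is not produced.
Required activator KulL is absent, so *mibE* is not transcribed.

OFF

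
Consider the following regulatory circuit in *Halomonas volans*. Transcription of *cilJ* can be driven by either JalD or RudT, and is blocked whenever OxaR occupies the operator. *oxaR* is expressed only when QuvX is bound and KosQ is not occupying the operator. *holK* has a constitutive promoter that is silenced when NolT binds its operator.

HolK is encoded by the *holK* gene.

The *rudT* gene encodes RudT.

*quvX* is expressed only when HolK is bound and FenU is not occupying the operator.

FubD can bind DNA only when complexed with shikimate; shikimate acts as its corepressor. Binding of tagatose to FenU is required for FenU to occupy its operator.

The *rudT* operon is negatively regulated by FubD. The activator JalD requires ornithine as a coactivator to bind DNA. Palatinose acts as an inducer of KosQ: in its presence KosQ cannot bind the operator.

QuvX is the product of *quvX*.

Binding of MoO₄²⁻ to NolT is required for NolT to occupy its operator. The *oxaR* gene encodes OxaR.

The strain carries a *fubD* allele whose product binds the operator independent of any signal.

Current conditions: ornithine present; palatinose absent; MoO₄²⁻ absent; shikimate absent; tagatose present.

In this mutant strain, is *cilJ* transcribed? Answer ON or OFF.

ON

Palatinose is absent, so KosQ is active.
MoO₄²⁻ is absent, so NolT is inactive.
With no repressor bound, *holK* is transcribed.
So HolK is produced and active.
Tagatose is present, so FenU is active.
With repressor FenU bound, *quvX* is not transcribed.
So QuvX is not produced.
With repressor KosQ bound, *oxaR* is not transcribed.
So OxaR is not produced.
Ornithine is present, so JalD is active.
FubD is constitutively active in this strain.
With repressor FubD bound, *rudT* is not transcribed.
So RudT is not produced.
Activator JalD is present, so *cilJ* is transcribed.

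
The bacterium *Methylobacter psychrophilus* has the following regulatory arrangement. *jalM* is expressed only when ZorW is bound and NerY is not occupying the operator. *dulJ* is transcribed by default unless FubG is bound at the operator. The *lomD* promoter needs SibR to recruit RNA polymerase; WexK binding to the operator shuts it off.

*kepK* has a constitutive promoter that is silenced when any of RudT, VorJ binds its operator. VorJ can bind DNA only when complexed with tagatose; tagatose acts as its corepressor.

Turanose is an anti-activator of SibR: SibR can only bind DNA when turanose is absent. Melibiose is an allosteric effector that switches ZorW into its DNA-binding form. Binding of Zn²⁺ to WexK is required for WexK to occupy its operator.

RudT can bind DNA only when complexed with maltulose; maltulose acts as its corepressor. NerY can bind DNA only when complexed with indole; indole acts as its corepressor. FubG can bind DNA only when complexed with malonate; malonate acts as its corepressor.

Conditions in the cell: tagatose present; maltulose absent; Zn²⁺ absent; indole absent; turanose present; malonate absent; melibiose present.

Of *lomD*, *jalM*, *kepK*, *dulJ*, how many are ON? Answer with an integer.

2

Zn²⁺ is absent, so WexK is inactive.
Turanose is present, so SibR is inactive.
Required activator SibR is absent, so *lomD* is not transcribed.
→ *lomD* is OFF.
Indole is absent, so NerY is inactive.
Melibiose is present, so ZorW is active.
No repressor is bound and ZorW is active, so *jalM* is transcribed.
→ *jalM* is ON.
Maltulose is absent, so RudT is inactive.
Tagatose is present, so VorJ is active.
With repressor VorJ bound, *kepK* is not transcribed.
→ *kepK* is OFF.
Malonate is absent, so FubG is inactive.
With no repressor bound, *dulJ* is transcribed.
→ *dulJ* is ON.
2 of the 4 genes are transcribed.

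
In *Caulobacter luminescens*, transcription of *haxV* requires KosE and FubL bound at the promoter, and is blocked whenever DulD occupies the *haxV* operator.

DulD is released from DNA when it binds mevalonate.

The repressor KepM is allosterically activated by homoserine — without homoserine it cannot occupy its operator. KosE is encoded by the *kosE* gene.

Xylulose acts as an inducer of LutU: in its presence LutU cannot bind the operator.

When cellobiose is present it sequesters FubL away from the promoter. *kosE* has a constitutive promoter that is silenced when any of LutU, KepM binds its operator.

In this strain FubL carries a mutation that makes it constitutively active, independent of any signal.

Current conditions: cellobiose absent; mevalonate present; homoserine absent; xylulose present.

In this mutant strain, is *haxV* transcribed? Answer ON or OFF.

Xylulose is present, so LutU is inactive.
Homoserine is absent, so KepM is inactive.
With no repressor bound, *kosE* is transcribed.
So KosE is produced and active.
FubL is constitutively active in this strain.
Mevalonate is present, so DulD is inactive.
No repressor is bound and KosE and FubL are active, so *haxV* is transcribed.

ON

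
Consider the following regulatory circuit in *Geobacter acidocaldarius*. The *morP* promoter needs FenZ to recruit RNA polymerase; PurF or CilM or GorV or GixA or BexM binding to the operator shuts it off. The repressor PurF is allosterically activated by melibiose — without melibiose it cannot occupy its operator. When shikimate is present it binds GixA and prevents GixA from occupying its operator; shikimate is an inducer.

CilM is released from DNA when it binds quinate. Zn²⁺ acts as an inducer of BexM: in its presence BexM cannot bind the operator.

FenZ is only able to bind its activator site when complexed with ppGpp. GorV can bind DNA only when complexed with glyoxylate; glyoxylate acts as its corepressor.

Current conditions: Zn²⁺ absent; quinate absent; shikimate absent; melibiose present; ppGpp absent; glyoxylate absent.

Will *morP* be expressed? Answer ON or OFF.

OFF

Melibiose is present, so PurF is active.
Quinate is absent, so CilM is active.
Glyoxylate is absent, so GorV is inactive.
Shikimate is absent, so GixA is active.
ppGpp is absent, so FenZ is inactive.
Zn²⁺ is absent, so BexM is active.
With repressor PurF bound, *morP* is not transcribed.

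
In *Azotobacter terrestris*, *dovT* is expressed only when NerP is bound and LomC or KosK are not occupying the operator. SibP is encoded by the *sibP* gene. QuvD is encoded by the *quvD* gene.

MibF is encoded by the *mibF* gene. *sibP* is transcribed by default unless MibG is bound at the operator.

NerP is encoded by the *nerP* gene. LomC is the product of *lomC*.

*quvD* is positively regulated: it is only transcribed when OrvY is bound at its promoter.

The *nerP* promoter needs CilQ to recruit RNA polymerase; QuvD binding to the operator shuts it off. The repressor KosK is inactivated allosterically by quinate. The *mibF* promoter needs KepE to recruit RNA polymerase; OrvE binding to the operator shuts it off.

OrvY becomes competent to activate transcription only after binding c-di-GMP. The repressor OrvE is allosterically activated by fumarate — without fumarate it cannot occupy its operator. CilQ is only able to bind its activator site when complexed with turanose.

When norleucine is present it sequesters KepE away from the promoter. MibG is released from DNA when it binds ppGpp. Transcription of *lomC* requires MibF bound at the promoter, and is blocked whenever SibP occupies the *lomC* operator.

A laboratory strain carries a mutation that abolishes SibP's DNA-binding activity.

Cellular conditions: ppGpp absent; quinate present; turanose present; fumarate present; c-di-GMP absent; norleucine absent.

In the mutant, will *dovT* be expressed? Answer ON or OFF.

SibP is non-functional in this strain, so it has no effect.
Norleucine is absent, so KepE is active.
Fumarate is present, so OrvE is active.
With repressor OrvE bound, *mibF* is not transcribed.
So MibF is not produced.
Required activator MibF is absent, so *lomC* is not transcribed.
So LomC is not produced.
Quinate is present, so KosK is inactive.
c-di-GMP is absent, so OrvY is inactive.
Required activator OrvY is absent, so *quvD* is not transcribed.
So QuvD is not produced.
Turanose is present, so CilQ is active.
No repressor is bound and CilQ is active, so *nerP* is transcribed.
So NerP is produced and active.
No repressor is bound and NerP is active, so *dovT* is transcribed.

ON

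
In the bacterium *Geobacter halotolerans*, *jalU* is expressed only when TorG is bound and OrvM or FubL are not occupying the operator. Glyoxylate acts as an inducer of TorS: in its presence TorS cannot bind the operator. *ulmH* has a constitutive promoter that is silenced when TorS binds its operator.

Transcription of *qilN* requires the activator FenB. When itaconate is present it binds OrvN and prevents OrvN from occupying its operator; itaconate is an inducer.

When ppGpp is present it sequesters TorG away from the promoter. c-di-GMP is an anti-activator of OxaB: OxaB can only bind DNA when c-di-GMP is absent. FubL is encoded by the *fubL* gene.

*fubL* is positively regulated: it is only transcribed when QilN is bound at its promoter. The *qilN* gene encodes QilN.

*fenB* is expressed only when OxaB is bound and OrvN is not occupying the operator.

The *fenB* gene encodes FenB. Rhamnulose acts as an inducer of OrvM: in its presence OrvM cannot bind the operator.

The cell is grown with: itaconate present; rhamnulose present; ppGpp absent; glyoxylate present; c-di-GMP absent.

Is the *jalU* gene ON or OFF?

Rhamnulose is present, so OrvM is inactive.
c-di-GMP is absent, so OxaB is active.
Itaconate is present, so OrvN is inactive.
No repressor is bound and OxaB is active, so *fenB* is transcribed.
So FenB is produced and active.
No repressor is bound and FenB is active, so *qilN* is transcribed.
So QilN is produced and active.
No repressor is bound and QilN is active, so *fubL* is transcribed.
So FubL is produced and active.
ppGpp is absent, so TorG is active.
With repressor FubL bound, *jalU* is not transcribed.

OFF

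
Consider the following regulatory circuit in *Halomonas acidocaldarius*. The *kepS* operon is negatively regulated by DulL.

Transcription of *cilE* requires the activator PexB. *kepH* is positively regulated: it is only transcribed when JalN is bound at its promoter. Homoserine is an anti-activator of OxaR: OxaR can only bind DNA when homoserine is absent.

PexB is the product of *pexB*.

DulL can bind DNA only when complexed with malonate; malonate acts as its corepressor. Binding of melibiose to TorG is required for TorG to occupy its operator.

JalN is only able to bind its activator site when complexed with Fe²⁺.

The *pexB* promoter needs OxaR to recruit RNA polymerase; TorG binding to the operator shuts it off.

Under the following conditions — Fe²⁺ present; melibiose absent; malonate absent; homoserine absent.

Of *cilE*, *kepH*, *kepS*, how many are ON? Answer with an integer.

3

Homoserine is absent, so OxaR is active.
Melibiose is absent, so TorG is inactive.
No repressor is bound and OxaR is active, so *pexB* is transcribed.
So PexB is produced and active.
No repressor is bound and PexB is active, so *cilE* is transcribed.
→ *cilE* is ON.
Fe²⁺ is present, so JalN is active.
No repressor is bound and JalN is active, so *kepH* is transcribed.
→ *kepH* is ON.
Malonate is absent, so DulL is inactive.
With no repressor bound, *kepS* is transcribed.
→ *kepS* is ON.
3 of the 3 genes are transcribed.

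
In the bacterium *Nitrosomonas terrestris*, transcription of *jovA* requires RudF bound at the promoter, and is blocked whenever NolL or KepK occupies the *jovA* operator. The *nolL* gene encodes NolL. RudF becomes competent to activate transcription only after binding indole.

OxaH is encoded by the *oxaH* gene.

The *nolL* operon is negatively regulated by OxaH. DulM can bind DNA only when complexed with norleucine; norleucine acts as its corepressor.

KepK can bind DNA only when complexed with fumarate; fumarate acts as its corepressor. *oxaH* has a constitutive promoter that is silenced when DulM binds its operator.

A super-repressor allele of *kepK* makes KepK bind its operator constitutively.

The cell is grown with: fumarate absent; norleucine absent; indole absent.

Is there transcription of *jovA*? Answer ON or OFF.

Indole is absent, so RudF is inactive.
Norleucine is absent, so DulM is inactive.
With no repressor bound, *oxaH* is transcribed.
So OxaH is produced and active.
With repressor OxaH bound, *nolL* is not transcribed.
So NolL is not produced.
KepK is constitutively active in this strain.
With repressor KepK bound, *jovA* is not transcribed.

OFF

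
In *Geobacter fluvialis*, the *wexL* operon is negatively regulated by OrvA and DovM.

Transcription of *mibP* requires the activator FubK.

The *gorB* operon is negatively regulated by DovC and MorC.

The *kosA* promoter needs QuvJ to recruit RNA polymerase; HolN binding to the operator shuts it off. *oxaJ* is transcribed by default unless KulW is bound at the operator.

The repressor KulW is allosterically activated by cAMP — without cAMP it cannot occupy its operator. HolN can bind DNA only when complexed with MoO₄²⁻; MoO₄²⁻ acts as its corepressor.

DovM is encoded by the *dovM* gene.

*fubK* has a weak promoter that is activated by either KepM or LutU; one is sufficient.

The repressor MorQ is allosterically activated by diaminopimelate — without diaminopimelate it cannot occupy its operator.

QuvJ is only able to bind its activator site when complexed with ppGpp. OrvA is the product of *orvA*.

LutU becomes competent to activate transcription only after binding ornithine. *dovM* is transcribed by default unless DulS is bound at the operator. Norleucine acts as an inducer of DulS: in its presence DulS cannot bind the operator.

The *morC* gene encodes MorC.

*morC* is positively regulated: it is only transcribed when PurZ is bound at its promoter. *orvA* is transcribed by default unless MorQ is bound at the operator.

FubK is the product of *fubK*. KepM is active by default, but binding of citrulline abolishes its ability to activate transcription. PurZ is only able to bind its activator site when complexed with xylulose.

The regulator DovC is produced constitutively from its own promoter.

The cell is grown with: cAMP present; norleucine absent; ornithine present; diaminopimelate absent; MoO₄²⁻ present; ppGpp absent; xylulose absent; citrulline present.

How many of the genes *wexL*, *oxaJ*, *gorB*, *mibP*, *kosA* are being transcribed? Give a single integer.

Diaminopimelate is absent, so MorQ is inactive.
With no repressor bound, *orvA* is transcribed.
So OrvA is produced and active.
Norleucine is absent, so DulS is active.
With repressor DulS bound, *dovM* is not transcribed.
So DovM is not produced.
With repressor OrvA bound, *wexL* is not transcribed.
→ *wexL* is OFF.
cAMP is present, so KulW is active.
With repressor KulW bound, *oxaJ* is not transcribed.
→ *oxaJ* is OFF.
DovC is produced constitutively and is active.
Xylulose is absent, so PurZ is inactive.
Required activator PurZ is absent, so *morC* is not transcribed.
So MorC is not produced.
With repressor DovC bound, *gorB* is not transcribed.
→ *gorB* is OFF.
Citrulline is present, so KepM is inactive.
Ornithine is present, so LutU is active.
Activator LutU is present, so *fubK* is transcribed.
So FubK is produced and active.
No repressor is bound and FubK is active, so *mibP* is transcribed.
→ *mibP* is ON.
MoO₄²⁻ is present, so HolN is active.
ppGpp is absent, so QuvJ is inactive.
With repressor HolN bound, *kosA* is not transcribed.
→ *kosA* is OFF.
1 of the 5 genes is transcribed.

1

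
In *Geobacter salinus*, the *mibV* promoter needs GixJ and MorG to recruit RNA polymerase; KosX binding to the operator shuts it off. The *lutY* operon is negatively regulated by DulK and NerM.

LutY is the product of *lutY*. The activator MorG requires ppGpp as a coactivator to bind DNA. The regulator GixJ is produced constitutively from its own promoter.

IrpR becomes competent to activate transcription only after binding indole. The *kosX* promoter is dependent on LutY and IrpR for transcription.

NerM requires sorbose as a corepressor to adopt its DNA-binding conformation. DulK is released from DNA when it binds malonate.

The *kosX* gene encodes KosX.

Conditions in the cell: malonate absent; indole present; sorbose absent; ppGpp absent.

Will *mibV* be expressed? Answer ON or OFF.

Malonate is absent, so DulK is active.
Sorbose is absent, so NerM is inactive.
With repressor DulK bound, *lutY* is not transcribed.
So LutY is not produced.
Indole is present, so IrpR is active.
Required activator LutY is absent, so *kosX* is not transcribed.
So KosX is not produced.
GixJ is produced constitutively and is active.
ppGpp is absent, so MorG is inactive.
Required activator MorG is absent, so *mibV* is not transcribed.

OFF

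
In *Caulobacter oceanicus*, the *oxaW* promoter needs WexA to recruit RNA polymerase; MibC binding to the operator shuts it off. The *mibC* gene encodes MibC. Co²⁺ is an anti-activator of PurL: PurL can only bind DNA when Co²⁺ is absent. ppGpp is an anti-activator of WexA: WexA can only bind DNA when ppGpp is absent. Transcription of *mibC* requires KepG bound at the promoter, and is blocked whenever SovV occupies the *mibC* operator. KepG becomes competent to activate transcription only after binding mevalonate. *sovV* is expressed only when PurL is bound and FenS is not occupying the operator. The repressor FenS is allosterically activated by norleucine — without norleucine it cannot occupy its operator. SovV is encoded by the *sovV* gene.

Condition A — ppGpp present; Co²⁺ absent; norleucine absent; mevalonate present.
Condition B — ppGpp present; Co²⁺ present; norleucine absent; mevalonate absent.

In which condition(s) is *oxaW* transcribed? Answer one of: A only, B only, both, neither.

neither

Condition A:
ppGpp is present, so WexA is inactive.
Co²⁺ is absent, so PurL is active.
Norleucine is absent, so FenS is inactive.
No repressor is bound and PurL is active, so *sovV* is transcribed.
So SovV is produced and active.
Mevalonate is present, so KepG is active.
With repressor SovV bound, *mibC* is not transcribed.
So MibC is not produced.
Required activator WexA is absent, so *oxaW* is not transcribed.
→ *oxaW* is OFF in A.
Condition B:
ppGpp is present, so WexA is inactive.
Co²⁺ is present, so PurL is inactive.
Norleucine is absent, so FenS is inactive.
Required activator PurL is absent, so *sovV* is not transcribed.
So SovV is not produced.
Mevalonate is absent, so KepG is inactive.
Required activator KepG is absent, so *mibC* is not transcribed.
So MibC is not produced.
Required activator WexA is absent, so *oxaW* is not transcribed.
→ *oxaW* is OFF in B.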